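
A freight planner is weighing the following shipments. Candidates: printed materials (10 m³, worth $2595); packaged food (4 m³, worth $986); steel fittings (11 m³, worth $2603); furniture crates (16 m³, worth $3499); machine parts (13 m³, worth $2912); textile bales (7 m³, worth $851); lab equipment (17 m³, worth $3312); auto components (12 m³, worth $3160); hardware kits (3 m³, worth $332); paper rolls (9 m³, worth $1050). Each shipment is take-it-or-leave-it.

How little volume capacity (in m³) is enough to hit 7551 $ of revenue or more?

Minimise m³ subject to total revenue ≥ 7551.
packaged food + furniture crates + auto components: 7645 revenue at 32 m³.
Below 32 m³ the best achievable stays under 7551.

32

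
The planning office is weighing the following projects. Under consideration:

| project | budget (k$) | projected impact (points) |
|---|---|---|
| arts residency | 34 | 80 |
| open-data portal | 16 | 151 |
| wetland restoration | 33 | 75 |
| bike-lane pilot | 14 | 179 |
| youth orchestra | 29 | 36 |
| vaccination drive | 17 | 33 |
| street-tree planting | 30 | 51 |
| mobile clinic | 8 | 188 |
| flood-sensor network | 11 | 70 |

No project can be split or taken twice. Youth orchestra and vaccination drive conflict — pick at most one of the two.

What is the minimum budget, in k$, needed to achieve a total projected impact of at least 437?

Need the lightest bundle worth ≥ 437.
bike-lane pilot + mobile clinic + flood-sensor network: 437 projected impact at 33 k$.
No combination under 33 k$ hits 437.

33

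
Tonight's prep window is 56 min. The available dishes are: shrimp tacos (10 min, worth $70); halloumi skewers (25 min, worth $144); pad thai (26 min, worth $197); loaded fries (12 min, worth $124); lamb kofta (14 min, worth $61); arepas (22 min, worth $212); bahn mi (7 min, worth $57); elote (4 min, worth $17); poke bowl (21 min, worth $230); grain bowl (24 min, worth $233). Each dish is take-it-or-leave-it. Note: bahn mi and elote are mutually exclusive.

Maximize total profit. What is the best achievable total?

Best packing: loaded fries + arepas + poke bowl — 55 min, 566 total.
The spare 1 min is too small for any remaining dish, and no feasible exchange beats 566.

566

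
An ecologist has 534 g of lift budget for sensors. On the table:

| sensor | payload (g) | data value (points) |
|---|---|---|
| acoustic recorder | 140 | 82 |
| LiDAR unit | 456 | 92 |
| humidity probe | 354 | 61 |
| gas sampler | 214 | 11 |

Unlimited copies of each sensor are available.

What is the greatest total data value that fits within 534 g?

Taking 3×acoustic recorder: 420 g used, 246 in data value.
No other feasible combination exceeds 246.

246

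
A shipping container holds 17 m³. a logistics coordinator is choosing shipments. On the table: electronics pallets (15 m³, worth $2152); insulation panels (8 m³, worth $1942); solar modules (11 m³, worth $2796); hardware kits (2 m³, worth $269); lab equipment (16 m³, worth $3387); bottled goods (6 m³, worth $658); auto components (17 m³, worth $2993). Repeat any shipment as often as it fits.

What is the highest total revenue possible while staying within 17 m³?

3884

Taking the top-ratio shipments first gives solar modules + 3×hardware kits for 3603 (17 m³).
The 17 m³ tied up in solar modules and 3×hardware kits is better spent on 2×insulation panels — total rises to 3884 (16 m³).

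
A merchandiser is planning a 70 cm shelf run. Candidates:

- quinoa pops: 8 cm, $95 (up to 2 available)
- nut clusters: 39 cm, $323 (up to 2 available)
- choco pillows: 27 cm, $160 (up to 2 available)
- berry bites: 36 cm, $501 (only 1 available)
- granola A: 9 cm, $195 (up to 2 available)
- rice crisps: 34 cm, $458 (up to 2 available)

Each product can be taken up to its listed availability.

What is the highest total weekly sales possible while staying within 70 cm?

2×quinoa pops + berry bites + 2×granola A uses 70 of the 70 cm and totals 1081.
That's the maximum — no swap from here does better than 1081.

1081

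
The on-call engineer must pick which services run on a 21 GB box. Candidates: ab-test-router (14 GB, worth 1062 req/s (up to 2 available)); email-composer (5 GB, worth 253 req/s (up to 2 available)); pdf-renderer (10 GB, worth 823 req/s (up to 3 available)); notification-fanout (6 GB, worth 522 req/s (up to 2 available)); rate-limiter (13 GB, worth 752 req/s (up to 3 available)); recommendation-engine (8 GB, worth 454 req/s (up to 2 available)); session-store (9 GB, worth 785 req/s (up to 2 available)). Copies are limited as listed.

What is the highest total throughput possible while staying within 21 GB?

1829

Filling by ratio: 2×session-store for 1570, with 3 GB left unused.
Replace session-store with 2×notification-fanout: the trade gains 259 net, giving 1829 at 21 GB.
Every other selection either busts 21 GB or exceeds an availability limit or fails to beat 1829.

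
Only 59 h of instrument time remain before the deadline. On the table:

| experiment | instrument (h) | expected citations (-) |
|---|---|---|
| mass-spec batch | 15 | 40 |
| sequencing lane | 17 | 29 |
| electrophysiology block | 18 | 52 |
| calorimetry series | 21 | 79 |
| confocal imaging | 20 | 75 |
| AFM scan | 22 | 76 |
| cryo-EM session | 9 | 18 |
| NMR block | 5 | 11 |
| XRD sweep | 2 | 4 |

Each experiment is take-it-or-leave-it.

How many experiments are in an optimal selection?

3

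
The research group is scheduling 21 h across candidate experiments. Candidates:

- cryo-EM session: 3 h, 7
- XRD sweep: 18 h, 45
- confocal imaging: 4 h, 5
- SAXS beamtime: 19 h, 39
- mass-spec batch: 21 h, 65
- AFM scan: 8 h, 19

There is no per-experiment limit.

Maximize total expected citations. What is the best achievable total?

65

The ratio ordering already packs tightly: mass-spec batch, 21 h, 65.
No other feasible combination exceeds 65.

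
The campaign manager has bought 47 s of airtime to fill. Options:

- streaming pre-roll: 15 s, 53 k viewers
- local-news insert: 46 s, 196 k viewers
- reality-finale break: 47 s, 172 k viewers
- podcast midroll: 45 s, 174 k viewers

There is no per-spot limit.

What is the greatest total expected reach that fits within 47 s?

196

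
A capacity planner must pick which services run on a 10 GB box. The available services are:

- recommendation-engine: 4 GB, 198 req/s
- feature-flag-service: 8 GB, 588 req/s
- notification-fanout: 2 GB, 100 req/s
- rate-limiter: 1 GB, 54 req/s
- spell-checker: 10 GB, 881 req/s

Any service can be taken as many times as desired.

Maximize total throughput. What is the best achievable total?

881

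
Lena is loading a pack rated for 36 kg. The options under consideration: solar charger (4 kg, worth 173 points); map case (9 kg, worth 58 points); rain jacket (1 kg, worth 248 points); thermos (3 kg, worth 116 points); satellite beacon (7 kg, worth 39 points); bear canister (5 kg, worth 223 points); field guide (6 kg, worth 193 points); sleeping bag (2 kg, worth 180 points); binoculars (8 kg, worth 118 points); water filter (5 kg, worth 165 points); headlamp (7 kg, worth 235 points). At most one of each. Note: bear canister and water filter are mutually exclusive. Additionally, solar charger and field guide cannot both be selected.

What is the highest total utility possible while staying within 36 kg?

1313

By utility per kg: rain jacket 248.00, sleeping bag 90.00, bear canister 44.60, solar charger 43.25 lead.
Taking rain jacket + thermos + bear canister + field guide + sleeping bag + binoculars + headlamp: 32 kg used, 1313 in utility.
No other feasible combination exceeds 1313.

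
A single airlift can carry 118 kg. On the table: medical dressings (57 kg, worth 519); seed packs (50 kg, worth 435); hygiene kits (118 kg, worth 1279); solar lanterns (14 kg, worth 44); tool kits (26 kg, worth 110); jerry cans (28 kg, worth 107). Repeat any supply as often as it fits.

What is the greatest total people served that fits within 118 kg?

The ratio ordering already packs tightly: hygiene kits, 118 kg, 1279.
Every other selection either busts 118 kg or fails to beat 1279.

1279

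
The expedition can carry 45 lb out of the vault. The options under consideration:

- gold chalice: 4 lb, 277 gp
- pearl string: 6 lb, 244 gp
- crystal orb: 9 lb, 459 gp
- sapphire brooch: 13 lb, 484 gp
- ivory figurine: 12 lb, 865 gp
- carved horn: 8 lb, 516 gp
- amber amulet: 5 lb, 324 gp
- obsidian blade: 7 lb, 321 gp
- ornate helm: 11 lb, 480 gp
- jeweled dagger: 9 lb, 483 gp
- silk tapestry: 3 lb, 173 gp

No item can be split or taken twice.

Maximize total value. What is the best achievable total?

2786

A density-first pass picks gold chalice + ivory figurine + carved horn + amber amulet + jeweled dagger + silk tapestry — 2638 at 41 lb.
The 3 lb tied up in silk tapestry is better spent on obsidian blade — total rises to 2786 (45 lb).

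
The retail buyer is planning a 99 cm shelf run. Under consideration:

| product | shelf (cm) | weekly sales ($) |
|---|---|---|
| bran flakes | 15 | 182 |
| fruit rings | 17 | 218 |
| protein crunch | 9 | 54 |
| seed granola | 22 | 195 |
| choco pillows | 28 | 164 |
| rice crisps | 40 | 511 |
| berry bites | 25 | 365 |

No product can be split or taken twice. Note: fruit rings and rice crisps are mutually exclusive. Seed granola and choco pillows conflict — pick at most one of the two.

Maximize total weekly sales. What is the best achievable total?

Protein crunch + seed granola + rice crisps + berry bites uses 96 of the 99 cm and totals 1125.
No other feasible combination exceeds 1125.

1125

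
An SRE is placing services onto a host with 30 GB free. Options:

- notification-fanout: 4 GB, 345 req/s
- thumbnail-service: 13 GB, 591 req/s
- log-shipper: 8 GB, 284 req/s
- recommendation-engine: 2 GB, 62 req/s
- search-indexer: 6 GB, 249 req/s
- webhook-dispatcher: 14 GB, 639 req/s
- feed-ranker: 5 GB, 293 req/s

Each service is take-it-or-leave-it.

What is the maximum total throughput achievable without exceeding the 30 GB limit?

1540

Density check — notification-fanout 86.25, feed-ranker 58.60, webhook-dispatcher 45.64, thumbnail-service 45.46 are the best per GB.
The ratio heuristic lands on notification-fanout + search-indexer + webhook-dispatcher + feed-ranker (1526) but leaves 1 GB idle.
Dropping webhook-dispatcher frees 14 GB; slotting in thumbnail-service + recommendation-engine (15 GB) lifts the total to 1540 at 30 GB.
No other feasible combination exceeds 1540.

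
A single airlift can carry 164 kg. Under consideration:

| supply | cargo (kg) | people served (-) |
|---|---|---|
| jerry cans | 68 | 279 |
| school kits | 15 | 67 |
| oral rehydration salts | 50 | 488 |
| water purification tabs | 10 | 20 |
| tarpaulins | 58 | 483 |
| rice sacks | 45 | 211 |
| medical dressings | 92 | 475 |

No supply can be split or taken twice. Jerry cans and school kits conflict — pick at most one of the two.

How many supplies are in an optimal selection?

4

Best achievable people served is 1202.
For example oral rehydration salts + water purification tabs + tarpaulins + rice sacks achieves it, using 163 kg.
Every optimal selection uses 4 supplies.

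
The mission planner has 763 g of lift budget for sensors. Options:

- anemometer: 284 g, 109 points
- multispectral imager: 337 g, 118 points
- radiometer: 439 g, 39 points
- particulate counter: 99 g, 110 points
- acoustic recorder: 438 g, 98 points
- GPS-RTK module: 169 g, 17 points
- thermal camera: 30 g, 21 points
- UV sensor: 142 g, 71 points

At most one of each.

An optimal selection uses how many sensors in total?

4

Best achievable data value is 358.
anemometer + multispectral imager + particulate counter + thermal camera hits 358 at 750 g.
All optima have 4 sensors.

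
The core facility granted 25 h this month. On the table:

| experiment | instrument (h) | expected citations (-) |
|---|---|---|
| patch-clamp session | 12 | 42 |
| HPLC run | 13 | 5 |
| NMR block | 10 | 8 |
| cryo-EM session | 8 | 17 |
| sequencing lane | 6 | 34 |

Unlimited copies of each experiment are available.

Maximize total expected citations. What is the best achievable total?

136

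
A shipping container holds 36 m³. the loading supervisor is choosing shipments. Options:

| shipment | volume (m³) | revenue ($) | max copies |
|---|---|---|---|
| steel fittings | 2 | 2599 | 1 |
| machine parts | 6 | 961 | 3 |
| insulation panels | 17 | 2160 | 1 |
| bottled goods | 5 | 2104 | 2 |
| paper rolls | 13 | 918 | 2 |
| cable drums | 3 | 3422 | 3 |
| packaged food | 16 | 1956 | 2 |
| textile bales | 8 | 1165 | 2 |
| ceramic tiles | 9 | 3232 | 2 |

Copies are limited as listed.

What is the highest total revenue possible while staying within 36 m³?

21433

By revenue per m³: steel fittings 1299.50, cable drums 1140.67, bottled goods 420.80, ceramic tiles 359.11 lead.
Taking the top-ratio shipments first gives steel fittings + machine parts + 2×bottled goods + 3×cable drums + ceramic tiles for 21266 (36 m³).
Replace machine parts and bottled goods with ceramic tiles: the trade gains 167 net, giving 21433 at 34 m³.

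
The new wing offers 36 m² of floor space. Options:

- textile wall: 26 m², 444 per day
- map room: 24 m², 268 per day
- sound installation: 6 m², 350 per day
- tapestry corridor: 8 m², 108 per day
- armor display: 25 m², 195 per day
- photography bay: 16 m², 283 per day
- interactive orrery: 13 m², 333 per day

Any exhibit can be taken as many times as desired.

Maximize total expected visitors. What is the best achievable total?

Density check — sound installation 58.33, interactive orrery 25.62, photography bay 17.69 are the best per m².
The ratio ordering already packs tightly: 6×sound installation, 36 m², 2100.

2100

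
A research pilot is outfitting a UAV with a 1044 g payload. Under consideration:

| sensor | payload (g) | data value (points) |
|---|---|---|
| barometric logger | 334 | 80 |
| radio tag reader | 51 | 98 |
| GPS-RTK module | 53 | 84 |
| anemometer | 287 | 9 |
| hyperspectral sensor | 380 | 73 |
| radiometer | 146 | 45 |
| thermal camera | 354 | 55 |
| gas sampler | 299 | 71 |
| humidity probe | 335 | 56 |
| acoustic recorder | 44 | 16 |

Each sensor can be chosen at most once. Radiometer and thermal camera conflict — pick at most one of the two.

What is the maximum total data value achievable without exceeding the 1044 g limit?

Ranking by ratio (data value/g): radio tag reader 1.92, GPS-RTK module 1.58, acoustic recorder 0.36, radiometer 0.31.
A density-first pass picks barometric logger + radio tag reader + GPS-RTK module + radiometer + gas sampler + acoustic recorder — 394 at 927 g.
Dropping gas sampler frees 299 g; slotting in hyperspectral sensor (380 g) lifts the total to 396 at 1008 g.

396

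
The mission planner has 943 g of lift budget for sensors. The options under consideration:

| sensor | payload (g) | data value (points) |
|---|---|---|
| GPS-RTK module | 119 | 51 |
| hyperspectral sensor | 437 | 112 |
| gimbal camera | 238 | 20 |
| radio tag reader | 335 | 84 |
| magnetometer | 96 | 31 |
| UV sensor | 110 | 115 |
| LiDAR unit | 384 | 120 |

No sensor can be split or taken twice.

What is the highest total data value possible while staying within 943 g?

350

Filling by ratio: GPS-RTK module + magnetometer + UV sensor + LiDAR unit for 317, with 234 g left unused.
The 119 g tied up in GPS-RTK module is better spent on radio tag reader — total rises to 350 (925 g).
Every other selection either busts 943 g or fails to beat 350.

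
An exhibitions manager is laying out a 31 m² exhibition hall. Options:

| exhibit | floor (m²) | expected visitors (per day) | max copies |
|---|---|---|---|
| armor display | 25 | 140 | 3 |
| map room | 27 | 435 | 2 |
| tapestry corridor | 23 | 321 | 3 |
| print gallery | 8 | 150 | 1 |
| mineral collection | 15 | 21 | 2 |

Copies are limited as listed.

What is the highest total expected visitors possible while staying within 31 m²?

Best packing: tapestry corridor + print gallery — 31 m², 471 total.
No other feasible combination exceeds 471.

471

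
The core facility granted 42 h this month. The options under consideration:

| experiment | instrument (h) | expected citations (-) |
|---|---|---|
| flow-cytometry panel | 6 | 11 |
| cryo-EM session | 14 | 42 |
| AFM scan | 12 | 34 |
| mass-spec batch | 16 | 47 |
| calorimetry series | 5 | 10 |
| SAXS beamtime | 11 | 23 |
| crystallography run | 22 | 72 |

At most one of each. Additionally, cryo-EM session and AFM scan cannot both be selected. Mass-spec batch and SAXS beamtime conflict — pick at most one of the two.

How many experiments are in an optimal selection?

3

The maximum expected citations within 42 h is 125.
One optimal bundle: flow-cytometry panel + cryo-EM session + crystallography run (42 h).
Any selection reaching 125 contains exactly 3 experiments.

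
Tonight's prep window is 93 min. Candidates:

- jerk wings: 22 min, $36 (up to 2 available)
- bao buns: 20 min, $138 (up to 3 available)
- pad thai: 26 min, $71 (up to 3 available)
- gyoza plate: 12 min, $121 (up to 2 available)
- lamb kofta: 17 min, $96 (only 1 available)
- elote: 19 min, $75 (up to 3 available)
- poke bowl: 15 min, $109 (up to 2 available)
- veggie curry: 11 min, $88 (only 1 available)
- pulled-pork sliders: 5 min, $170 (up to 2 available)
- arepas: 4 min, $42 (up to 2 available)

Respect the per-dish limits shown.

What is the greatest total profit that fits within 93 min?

1030

A density-first pass picks 2×gyoza plate + 2×poke bowl + veggie curry + 2×pulled-pork sliders + 2×arepas — 972 at 83 min.
Dropping 2×poke bowl frees 30 min; slotting in 2×bao buns (40 min) lifts the total to 1030 at 93 min.
No other feasible combination exceeds 1030.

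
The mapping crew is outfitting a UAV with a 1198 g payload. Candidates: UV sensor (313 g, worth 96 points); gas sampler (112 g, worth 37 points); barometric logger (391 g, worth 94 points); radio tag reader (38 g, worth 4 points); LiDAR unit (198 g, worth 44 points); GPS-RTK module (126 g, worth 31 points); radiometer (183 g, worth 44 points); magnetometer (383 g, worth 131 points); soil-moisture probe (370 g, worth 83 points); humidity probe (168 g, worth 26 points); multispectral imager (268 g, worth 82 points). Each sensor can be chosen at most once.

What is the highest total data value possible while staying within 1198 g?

357

Ranking by ratio (data value/g): magnetometer 0.34, gas sampler 0.33, UV sensor 0.31.
The ratio heuristic lands on UV sensor + gas sampler + radio tag reader + magnetometer + multispectral imager (350) but leaves 84 g idle.
Replace gas sampler with radiometer: the trade gains 7 net, giving 357 at 1185 g.
An exhaustive check of the 2048 subsets confirms 357.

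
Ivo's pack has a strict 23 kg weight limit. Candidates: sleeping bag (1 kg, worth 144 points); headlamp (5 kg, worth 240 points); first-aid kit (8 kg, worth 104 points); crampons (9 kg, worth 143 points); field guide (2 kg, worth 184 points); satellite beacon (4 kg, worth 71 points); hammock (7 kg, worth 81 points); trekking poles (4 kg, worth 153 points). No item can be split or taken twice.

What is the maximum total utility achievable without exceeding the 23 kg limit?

873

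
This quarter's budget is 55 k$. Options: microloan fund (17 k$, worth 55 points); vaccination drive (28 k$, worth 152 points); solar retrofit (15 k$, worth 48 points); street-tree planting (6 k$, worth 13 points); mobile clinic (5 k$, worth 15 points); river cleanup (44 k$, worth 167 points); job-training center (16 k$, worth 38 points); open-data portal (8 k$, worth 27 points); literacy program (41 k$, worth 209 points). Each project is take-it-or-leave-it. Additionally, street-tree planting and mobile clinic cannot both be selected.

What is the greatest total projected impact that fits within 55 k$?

251

Density check — vaccination drive 5.43, literacy program 5.10, river cleanup 3.80, open-data portal 3.38 are the best per k$.
Filling by ratio: microloan fund + vaccination drive + open-data portal for 234, with 2 k$ left unused.
Replace microloan fund and vaccination drive with mobile clinic + literacy program: the trade gains 17 net, giving 251 at 54 k$.
Runner-up street-tree planting + open-data portal + literacy program tops out at 249.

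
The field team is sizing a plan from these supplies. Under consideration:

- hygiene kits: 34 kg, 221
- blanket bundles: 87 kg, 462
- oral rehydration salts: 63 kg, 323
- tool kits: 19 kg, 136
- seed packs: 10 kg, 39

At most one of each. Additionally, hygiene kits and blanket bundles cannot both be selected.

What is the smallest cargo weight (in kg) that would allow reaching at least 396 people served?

63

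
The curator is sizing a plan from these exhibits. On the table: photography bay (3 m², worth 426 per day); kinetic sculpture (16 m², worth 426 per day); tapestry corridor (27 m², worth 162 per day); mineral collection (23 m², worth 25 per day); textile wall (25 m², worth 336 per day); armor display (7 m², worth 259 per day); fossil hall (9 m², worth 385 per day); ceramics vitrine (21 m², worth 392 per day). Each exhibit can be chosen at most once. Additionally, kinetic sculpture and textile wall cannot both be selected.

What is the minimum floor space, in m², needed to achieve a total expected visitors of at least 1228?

28

Look for the lowest-floor combination reaching 1228.
photography bay + kinetic sculpture + fossil hall reaches 1237 using 28 m².
No combination under 28 m² hits 1228.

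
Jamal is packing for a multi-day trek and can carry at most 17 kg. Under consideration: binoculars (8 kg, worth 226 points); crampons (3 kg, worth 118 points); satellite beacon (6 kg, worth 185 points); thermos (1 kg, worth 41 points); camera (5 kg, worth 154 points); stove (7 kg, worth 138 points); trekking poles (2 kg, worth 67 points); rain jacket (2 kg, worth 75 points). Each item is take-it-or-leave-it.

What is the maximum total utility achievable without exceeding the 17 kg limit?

A density-first pass picks crampons + satellite beacon + thermos + trekking poles + rain jacket — 486 at 14 kg.
The 2 kg tied up in trekking poles is better spent on camera — total rises to 573 (17 kg).

573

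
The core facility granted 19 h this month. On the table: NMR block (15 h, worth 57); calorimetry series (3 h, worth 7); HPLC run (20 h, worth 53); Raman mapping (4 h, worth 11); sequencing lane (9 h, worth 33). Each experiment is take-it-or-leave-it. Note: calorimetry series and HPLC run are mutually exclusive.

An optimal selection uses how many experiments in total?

2

The maximum expected citations within 19 h is 68.
For example NMR block + Raman mapping achieves it, using 19 h.
Any selection reaching 68 contains exactly 2 experiments.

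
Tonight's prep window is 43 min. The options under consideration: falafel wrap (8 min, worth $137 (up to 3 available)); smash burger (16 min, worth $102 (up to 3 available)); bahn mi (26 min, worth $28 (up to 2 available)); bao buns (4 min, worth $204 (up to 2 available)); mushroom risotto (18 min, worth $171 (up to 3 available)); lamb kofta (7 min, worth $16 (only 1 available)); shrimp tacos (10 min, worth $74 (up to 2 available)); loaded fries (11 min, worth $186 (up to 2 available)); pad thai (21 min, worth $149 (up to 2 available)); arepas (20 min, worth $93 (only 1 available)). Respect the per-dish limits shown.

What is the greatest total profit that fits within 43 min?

Density check — bao buns 51.00, falafel wrap 17.12, loaded fries 16.91, mushroom risotto 9.50 are the best per min.
The ratio ordering already packs tightly: 3×falafel wrap + 2×bao buns + loaded fries, 43 min, 1005.

1005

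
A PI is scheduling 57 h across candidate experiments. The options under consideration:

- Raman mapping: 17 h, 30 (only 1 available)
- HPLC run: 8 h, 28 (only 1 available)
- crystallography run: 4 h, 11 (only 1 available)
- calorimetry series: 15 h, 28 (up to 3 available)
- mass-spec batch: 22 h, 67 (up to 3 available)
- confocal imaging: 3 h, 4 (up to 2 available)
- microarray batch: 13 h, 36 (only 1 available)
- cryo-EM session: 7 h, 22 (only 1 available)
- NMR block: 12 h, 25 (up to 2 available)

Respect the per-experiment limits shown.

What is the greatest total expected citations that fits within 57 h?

173

A density-first pass picks HPLC run + crystallography run + mass-spec batch + confocal imaging + microarray batch + cryo-EM session — 168 at 57 h.
Replace confocal imaging and microarray batch and cryo-EM session with mass-spec batch: the trade gains 5 net, giving 173 at 56 h.
Nothing else within 57 h beats 173.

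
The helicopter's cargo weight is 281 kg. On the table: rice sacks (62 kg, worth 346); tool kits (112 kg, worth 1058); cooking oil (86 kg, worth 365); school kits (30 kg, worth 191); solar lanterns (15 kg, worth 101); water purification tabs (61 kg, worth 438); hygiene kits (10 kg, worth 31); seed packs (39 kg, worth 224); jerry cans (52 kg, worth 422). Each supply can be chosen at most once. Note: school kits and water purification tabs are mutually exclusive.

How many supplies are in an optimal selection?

5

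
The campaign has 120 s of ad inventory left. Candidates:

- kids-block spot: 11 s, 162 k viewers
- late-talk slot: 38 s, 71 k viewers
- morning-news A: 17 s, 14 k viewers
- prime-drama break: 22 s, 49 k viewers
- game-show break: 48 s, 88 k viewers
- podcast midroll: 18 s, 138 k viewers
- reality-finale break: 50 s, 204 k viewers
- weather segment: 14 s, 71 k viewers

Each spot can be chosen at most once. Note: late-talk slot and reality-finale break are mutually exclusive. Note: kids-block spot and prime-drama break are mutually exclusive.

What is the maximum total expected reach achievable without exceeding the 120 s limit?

589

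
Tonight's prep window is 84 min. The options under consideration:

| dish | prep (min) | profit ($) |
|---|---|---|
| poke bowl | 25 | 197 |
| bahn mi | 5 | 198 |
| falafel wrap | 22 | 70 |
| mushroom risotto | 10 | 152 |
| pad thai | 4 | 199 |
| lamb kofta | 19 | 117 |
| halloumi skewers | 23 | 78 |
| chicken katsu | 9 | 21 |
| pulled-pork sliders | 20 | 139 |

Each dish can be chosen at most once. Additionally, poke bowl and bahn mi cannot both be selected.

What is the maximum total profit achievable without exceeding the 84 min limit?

883

Ranking by ratio (profit/min): pad thai 49.75, bahn mi 39.60, mushroom risotto 15.20.
Taking bahn mi + mushroom risotto + pad thai + lamb kofta + halloumi skewers + pulled-pork sliders: 81 min used, 883 in profit.
Runner-up bahn mi + falafel wrap + mushroom risotto + pad thai + lamb kofta + pulled-pork sliders tops out at 875.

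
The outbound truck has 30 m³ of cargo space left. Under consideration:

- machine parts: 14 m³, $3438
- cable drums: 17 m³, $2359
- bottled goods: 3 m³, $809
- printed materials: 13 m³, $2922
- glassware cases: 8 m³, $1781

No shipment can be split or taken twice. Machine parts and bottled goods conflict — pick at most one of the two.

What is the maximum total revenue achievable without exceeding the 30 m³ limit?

Taking machine parts + printed materials: 27 m³ used, 6360 in revenue.
No other feasible combination exceeds 6360.

6360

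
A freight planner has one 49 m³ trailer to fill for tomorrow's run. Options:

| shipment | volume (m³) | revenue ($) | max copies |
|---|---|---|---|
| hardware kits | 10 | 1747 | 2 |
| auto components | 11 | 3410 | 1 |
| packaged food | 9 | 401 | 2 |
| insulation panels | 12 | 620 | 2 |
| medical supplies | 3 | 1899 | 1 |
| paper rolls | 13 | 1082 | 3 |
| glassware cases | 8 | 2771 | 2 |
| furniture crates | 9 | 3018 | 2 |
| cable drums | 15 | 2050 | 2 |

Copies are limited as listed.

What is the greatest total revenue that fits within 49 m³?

16887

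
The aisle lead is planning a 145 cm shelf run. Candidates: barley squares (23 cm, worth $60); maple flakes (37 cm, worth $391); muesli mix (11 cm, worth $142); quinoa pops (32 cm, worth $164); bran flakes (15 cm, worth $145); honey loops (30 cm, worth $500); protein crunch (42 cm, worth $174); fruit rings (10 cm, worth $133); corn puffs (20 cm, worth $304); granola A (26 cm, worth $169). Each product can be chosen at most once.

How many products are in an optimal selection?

The maximum weekly sales within 145 cm is 1651.
maple flakes + muesli mix + bran flakes + honey loops + corn puffs + granola A hits 1651 at 139 cm.
Any selection reaching 1651 contains exactly 6 products.

6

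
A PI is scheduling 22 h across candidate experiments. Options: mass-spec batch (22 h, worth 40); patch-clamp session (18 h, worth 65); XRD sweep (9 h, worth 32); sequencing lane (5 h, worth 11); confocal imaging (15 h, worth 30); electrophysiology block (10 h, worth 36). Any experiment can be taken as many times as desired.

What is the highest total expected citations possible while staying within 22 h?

72

Taking the top-ratio experiments first gives patch-clamp session for 65 (18 h).
The 18 h tied up in patch-clamp session is better spent on 2×electrophysiology block — total rises to 72 (20 h).
Every other selection either busts 22 h or fails to beat 72.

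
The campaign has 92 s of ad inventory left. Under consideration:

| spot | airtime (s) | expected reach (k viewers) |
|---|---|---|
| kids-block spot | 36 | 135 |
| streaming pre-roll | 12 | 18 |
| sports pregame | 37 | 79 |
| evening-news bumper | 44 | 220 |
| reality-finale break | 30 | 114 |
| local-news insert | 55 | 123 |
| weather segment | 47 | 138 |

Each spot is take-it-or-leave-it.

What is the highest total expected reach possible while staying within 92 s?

373

Density check — evening-news bumper 5.00, reality-finale break 3.80, kids-block spot 3.75 are the best per s.
Filling by ratio: streaming pre-roll + evening-news bumper + reality-finale break for 352, with 6 s left unused.
Replace reality-finale break with kids-block spot: the trade gains 21 net, giving 373 at 92 s.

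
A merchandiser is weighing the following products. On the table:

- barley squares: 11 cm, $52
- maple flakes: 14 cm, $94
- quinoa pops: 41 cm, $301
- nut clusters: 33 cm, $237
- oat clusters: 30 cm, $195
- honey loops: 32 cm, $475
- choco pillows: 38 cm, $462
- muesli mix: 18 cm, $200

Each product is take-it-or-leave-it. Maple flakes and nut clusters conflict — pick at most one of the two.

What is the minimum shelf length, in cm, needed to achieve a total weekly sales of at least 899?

Minimise cm subject to total weekly sales ≥ 899.
Taking honey loops + choco pillows gives 937 (≥ 899) for 70 cm.
Below 70 cm the best achievable stays under 899.

70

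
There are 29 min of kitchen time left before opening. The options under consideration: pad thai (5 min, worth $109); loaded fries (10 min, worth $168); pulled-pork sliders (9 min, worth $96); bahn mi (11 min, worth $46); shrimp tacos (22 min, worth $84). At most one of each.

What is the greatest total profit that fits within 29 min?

373

Density check — pad thai 21.80, loaded fries 16.80, pulled-pork sliders 10.67, bahn mi 4.18 are the best per min.
Pad thai + loaded fries + pulled-pork sliders uses 24 of the 29 min and totals 373.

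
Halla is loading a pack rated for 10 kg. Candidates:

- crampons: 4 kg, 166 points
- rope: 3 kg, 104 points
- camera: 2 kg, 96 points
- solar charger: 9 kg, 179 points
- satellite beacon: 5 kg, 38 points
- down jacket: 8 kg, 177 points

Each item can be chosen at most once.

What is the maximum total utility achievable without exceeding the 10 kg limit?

Crampons + rope + camera uses 9 of the 10 kg and totals 366.
That's the maximum — no swap from here does better than 366.

366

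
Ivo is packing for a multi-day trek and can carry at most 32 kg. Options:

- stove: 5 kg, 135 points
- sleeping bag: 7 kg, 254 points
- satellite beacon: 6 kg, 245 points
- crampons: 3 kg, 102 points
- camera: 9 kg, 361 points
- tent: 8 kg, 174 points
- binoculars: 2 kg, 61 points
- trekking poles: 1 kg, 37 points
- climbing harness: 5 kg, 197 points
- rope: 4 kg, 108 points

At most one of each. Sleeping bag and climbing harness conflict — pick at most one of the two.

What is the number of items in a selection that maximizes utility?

7

Best achievable utility is 1168.
sleeping bag + satellite beacon + crampons + camera + binoculars + trekking poles + rope hits 1168 at 32 kg.
All optima have 7 items.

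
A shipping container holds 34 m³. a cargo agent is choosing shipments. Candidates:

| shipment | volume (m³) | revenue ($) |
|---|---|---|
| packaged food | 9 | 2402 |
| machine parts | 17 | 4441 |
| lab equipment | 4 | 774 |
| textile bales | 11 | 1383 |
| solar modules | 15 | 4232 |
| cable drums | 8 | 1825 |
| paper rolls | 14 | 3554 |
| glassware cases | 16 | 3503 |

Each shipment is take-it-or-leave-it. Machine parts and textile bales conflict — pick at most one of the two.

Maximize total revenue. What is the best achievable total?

Ranking by ratio (revenue/m³): solar modules 282.13, packaged food 266.89, machine parts 261.24, paper rolls 253.86.
Filling by ratio: packaged food + solar modules + cable drums for 8459, with 2 m³ left unused.
The 17 m³ tied up in packaged food and cable drums is better spent on machine parts — total rises to 8673 (32 m³).

8673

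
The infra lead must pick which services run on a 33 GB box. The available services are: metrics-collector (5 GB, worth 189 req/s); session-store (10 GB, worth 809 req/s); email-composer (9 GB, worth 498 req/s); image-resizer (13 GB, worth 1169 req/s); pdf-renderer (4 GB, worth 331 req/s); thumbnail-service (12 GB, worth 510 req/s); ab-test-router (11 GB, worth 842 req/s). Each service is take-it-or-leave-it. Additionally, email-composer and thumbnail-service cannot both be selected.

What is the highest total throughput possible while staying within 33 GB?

2531

A density-first pass picks metrics-collector + session-store + image-resizer + pdf-renderer — 2498 at 32 GB.
Replace session-store with ab-test-router: the trade gains 33 net, giving 2531 at 33 GB.
No other feasible combination exceeds 2531.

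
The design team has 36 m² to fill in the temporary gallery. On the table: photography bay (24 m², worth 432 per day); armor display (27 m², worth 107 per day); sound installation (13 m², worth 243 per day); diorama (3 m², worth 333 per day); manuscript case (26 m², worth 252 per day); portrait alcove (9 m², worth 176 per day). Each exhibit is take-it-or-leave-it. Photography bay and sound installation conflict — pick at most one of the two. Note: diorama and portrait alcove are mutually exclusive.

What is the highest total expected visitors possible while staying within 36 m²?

765

Density check — diorama 111.00, portrait alcove 19.56, sound installation 18.69, photography bay 18.00 are the best per m².
Photography bay + diorama uses 27 of the 36 m² and totals 765.
The closest alternative, photography bay + portrait alcove, reaches only 608.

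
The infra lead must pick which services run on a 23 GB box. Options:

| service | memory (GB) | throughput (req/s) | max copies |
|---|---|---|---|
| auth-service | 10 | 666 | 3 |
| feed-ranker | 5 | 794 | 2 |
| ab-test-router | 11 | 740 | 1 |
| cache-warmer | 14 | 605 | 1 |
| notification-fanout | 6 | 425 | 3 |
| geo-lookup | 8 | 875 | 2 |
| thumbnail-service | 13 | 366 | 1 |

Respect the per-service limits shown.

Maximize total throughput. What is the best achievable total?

Greedy by ratio would take 2×feed-ranker + geo-lookup: 18 GB used, total 2463.
The 5 GB tied up in feed-ranker is better spent on geo-lookup — total rises to 2544 (21 GB).
No other feasible combination exceeds 2544.

2544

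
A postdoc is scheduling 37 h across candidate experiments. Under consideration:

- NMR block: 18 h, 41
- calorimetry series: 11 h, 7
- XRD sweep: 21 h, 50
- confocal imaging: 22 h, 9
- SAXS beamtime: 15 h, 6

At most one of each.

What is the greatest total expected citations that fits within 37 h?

57

Taking calorimetry series + XRD sweep: 32 h used, 57 in expected citations.
No other feasible combination exceeds 57.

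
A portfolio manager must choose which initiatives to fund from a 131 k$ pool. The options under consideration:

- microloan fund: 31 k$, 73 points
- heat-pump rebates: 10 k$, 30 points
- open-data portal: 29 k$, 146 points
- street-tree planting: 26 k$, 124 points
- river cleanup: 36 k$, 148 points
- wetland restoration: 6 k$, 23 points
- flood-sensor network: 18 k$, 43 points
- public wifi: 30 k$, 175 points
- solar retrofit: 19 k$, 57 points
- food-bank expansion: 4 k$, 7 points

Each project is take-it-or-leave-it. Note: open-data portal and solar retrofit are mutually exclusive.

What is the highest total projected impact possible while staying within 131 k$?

623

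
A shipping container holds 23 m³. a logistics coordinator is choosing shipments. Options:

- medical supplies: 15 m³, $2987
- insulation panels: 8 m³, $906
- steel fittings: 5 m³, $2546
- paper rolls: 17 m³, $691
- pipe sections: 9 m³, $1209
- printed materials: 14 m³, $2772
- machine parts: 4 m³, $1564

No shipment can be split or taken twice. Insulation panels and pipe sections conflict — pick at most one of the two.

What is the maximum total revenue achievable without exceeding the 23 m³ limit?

The ratio ordering already packs tightly: steel fittings + printed materials + machine parts, 23 m³, 6882.

6882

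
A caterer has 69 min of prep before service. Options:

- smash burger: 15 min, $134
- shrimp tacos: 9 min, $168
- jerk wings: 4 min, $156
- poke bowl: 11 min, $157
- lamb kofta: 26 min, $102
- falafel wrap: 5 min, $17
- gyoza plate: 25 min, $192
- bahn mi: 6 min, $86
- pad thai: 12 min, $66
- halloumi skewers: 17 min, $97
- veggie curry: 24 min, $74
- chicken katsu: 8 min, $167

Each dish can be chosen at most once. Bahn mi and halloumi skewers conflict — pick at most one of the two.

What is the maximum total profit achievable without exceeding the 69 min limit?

Ranking by ratio (profit/min): jerk wings 39.00, chicken katsu 20.88, shrimp tacos 18.67.
Filling by ratio: smash burger + shrimp tacos + jerk wings + poke bowl + bahn mi + pad thai + chicken katsu for 934, with 4 min left unused.
Dropping smash burger and pad thai frees 27 min; slotting in falafel wrap + gyoza plate (30 min) lifts the total to 943 at 68 min.
Nothing else feasible within 69 min beats 943.

943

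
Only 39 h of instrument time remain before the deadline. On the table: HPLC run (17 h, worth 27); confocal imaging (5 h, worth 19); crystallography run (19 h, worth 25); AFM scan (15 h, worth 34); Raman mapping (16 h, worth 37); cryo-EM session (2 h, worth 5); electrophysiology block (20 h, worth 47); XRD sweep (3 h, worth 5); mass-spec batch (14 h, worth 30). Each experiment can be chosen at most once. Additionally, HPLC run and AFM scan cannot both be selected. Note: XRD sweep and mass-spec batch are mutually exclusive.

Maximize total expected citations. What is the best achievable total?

96

The ratio heuristic lands on confocal imaging + cryo-EM session + electrophysiology block + XRD sweep (76) but leaves 9 h idle.
Dropping cryo-EM session and XRD sweep frees 5 h; slotting in mass-spec batch (14 h) lifts the total to 96 at 39 h.
Every other selection either busts 39 h or breaks a pairing rule or fails to beat 96.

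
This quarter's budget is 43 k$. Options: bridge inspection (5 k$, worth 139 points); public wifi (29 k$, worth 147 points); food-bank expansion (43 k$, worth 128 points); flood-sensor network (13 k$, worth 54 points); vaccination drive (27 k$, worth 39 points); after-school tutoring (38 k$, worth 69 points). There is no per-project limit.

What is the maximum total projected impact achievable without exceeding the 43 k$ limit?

1112

Ranking by ratio (projected impact/k$): bridge inspection 27.80, public wifi 5.07, flood-sensor network 4.15.
Taking 8×bridge inspection: 40 k$ used, 1112 in projected impact.
The spare 3 k$ is too small for any remaining project, and no exchange beats 1112.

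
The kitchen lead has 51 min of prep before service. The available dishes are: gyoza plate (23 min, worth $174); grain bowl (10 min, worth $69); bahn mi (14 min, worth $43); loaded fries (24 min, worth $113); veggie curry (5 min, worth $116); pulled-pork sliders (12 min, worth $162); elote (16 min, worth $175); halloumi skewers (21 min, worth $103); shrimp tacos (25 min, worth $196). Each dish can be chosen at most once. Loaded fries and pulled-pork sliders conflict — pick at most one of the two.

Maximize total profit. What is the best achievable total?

522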